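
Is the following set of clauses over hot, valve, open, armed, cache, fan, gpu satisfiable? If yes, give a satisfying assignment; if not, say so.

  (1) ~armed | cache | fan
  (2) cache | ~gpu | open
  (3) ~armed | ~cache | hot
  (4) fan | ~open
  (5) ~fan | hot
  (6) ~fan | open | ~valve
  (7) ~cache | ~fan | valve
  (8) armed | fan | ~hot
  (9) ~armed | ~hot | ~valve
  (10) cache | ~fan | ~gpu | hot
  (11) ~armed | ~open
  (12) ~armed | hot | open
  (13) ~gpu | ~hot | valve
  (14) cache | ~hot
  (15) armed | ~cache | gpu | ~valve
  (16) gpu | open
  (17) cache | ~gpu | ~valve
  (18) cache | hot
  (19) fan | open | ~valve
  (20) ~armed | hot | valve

hot: True, valve: True, open: True, armed: False, cache: True, fan: True, gpu: True

Set hot = True.
  then (cache | ~hot) forces cache = True.
Set valve = True.
  then (~armed | ~hot | ~valve) forces armed = False.
  then (armed | ~cache | gpu | ~valve) forces gpu = True.
  then (armed | fan | ~hot) forces fan = True.
  then (~fan | open | ~valve) forces open = True.
All clauses satisfied.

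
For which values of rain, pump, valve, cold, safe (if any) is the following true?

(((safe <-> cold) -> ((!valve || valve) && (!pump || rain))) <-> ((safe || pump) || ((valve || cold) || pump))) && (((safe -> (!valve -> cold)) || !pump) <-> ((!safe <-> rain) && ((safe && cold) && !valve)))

rain=T, pump=T, valve=F, cold=F, safe=T

  ((safe <-> cold) -> ((!valve || valve) && (!pump || rain))) <-> ((safe || pump) || ((valve || cold) || pump)) = True
    (safe <-> cold) -> ((!valve || valve) && (!pump || rain)) = True
      safe <-> cold = False
      (!valve || valve) && (!pump || rain) = True
        !valve || valve = True
          !valve = True
        !pump || rain = True
          !pump = False
    (safe || pump) || ((valve || cold) || pump) = True
      safe || pump = True
      (valve || cold) || pump = True
        valve || cold = False
  ((safe -> (!valve -> cold)) || !pump) <-> ((!safe <-> rain) && ((safe && cold) && !valve)) = True
    (safe -> (!valve -> cold)) || !pump = False
      safe -> (!valve -> cold) = False
        !valve -> cold = False
          !valve = True
      !pump = False
    (!safe <-> rain) && ((safe && cold) && !valve) = False
      !safe <-> rain = False
        !safe = False
      (safe && cold) && !valve = False
        safe && cold = False
        !valve = True
Both conjuncts True, so the formula holds.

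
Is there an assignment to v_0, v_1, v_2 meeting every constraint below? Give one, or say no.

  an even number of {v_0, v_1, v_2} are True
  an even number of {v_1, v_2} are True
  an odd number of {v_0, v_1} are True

v_0: False, v_1: True, v_2: True

{v_0, v_1, v_2}: 2 true → even ✓
{v_1, v_2}: 2 true → even ✓
{v_0, v_1}: 1 true → odd ✓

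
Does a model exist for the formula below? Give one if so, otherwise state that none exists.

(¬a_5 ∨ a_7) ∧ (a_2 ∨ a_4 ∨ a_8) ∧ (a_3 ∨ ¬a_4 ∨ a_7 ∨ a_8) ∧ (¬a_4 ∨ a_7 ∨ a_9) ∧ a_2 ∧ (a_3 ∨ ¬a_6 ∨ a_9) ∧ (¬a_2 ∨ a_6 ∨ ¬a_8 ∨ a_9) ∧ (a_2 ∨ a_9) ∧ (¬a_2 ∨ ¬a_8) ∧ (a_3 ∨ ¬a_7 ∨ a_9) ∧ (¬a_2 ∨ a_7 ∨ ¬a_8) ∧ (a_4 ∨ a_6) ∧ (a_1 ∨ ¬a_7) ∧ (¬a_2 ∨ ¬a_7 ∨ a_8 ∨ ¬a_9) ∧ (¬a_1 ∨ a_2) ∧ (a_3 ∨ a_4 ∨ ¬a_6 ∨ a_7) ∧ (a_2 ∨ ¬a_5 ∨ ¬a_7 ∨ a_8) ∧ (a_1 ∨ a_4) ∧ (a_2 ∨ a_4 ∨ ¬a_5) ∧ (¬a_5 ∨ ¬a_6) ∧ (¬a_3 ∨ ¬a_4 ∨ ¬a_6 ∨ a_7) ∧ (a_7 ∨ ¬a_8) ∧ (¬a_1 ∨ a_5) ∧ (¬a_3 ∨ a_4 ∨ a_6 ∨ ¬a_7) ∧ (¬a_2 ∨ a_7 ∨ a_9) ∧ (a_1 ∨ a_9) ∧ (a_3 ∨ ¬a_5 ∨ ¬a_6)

Unit clause (a_2) forces a_2 = True.
In (¬a_2 ∨ ¬a_8) only ¬a_8 is left, so a_8 = False.
Set a_1 = False.
  then (a_1 ∨ ¬a_7) forces a_7 = False.
  then (a_1 ∨ a_4) forces a_4 = True.
  then (¬a_2 ∨ a_7 ∨ a_9) forces a_9 = True.
  then (¬a_5 ∨ a_7) forces a_5 = False.
  then (a_3 ∨ ¬a_4 ∨ a_7 ∨ a_8) forces a_3 = True.
  then (¬a_3 ∨ ¬a_4 ∨ ¬a_6 ∨ a_7) forces a_6 = False.
All clauses satisfied.

a_1=F; a_2=T; a_3=T; a_4=T; a_5=F; a_6=F; a_7=F; a_8=F; a_9=T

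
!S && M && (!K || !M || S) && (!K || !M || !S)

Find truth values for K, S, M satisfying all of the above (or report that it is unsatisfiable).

Unit clause (!S) forces S = False.
Unit clause (M) forces M = True.
In (!K || !M || S) only !K is left, so K = False.
Check each clause:
  (!S): !S holds.
  (M): M holds.
  (!K || !M || S): !K holds.
  (!K || !M || !S): !K holds.
All clauses satisfied.

K=F; S=F; M=T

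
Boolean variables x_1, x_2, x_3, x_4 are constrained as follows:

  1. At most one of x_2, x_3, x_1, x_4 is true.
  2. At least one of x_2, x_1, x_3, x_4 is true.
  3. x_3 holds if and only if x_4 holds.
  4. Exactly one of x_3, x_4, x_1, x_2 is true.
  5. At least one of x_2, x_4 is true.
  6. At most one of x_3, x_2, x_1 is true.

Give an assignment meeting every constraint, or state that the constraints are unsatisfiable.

x_1=F, x_2=T, x_3=F, x_4=F

  (1) {x_2, x_3, x_1, x_4}: 1 true — at most one ✓
  (2) {x_2, x_1, x_3, x_4}: 1 true — at least one ✓
  (3) x_3=F, x_4=F — same ✓
  (4) {x_3, x_4, x_1, x_2}: 1 true — exactly one ✓
  (5) {x_2, x_4}: 1 true — at least one ✓
  (6) {x_3, x_2, x_1}: 1 true — at most one ✓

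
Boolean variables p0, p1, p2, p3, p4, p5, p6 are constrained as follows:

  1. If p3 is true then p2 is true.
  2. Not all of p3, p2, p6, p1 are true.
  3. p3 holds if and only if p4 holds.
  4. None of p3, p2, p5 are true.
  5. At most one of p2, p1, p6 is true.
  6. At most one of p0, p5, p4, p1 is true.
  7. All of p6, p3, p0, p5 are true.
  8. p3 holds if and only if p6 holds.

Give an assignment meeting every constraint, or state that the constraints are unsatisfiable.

Unsatisfiable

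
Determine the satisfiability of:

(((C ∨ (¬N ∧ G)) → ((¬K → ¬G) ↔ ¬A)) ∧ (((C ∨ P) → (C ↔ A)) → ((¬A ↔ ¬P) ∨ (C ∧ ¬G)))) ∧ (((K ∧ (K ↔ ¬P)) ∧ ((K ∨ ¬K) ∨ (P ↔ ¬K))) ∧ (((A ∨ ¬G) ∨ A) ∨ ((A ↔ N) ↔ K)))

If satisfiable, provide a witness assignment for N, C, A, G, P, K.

N=T; C=T; A=F; G=F; P=F; K=T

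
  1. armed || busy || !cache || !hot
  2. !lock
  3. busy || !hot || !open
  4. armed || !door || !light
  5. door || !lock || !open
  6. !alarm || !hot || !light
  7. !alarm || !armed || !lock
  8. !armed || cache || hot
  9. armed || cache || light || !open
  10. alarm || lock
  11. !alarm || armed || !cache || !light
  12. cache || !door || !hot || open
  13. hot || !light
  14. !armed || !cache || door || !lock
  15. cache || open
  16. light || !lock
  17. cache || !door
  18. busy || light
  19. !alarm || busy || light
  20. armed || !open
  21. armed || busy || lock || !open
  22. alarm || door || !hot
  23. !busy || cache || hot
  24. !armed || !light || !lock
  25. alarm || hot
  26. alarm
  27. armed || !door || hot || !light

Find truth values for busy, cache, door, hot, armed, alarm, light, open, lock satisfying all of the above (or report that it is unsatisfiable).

Unit clause (!lock) forces lock = False.
In (alarm || lock) only alarm is left, so alarm = True.
Try busy = False:
  (busy || light) forces light = True.
  (!alarm || !hot || !light) forces hot = False.
  clause (hot || !light) is falsified — backtrack.
So busy = True.
Set cache = True.
Set door = False.
Set hot = True.
  then (!alarm || !hot || !light) forces light = False.
Set armed = True.
Set open = False.
All clauses satisfied.

busy = True; cache = True; door = False; hot = True; armed = True; alarm = True; light = False; open = False; lock = False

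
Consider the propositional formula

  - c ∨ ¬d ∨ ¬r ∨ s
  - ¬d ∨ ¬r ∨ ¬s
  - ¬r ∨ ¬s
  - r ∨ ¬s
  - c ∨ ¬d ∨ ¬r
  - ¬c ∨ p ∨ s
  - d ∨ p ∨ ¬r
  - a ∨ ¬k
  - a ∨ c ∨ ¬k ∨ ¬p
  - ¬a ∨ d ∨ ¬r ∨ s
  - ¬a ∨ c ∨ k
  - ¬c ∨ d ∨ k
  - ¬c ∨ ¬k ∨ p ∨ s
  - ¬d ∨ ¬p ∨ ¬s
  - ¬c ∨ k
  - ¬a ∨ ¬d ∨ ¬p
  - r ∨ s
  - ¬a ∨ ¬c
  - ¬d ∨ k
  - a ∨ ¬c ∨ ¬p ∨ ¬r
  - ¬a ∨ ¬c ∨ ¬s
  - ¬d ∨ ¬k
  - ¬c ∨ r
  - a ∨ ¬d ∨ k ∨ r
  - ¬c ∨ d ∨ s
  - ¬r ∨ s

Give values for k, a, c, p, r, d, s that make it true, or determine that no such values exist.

Case r = True:
  (¬r ∨ ¬s) forces s = False.
  Clause (¬r ∨ s) is falsified — contradiction.
Case r = False:
  (r ∨ ¬s) forces s = False.
  Clause (r ∨ s) is falsified — contradiction.
Both cases fail, so the formula is unsatisfiable.

Unsatisfiable — no assignment works.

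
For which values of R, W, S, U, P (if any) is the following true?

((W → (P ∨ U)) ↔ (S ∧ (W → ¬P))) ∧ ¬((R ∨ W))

R=F, W=F, S=T, U=T, P=F

  (W → (P ∨ U)) ↔ (S ∧ (W → ¬P)) = True
    W → (P ∨ U) = True
      P ∨ U = True
    S ∧ (W → ¬P) = True
      W → ¬P = True
        ¬P = True
  ¬((R ∨ W)) = True
    R ∨ W = False
Both conjuncts True, so the formula holds.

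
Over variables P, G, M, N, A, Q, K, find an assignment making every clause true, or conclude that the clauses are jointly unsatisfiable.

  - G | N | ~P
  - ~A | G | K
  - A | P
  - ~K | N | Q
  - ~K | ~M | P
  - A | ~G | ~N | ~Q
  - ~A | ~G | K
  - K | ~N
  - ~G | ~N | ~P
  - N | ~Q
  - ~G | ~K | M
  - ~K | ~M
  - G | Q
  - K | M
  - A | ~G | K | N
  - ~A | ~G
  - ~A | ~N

Set P = True.
Try G = True:
  (~G | ~N | ~P) forces N = False.
  (N | ~Q) forces Q = False.
  (~K | N | Q) forces K = False.
  (~A | ~G | K) forces A = False.
  clause (A | ~G | K | N) is falsified — backtrack.
So G = False.
  then (G | N | ~P) forces N = True.
  then (K | ~N) forces K = True.
  then (~K | ~M) forces M = False.
  then (G | Q) forces Q = True.
  then (~A | ~N) forces A = False.
All clauses satisfied.

P: True, G: False, M: False, N: True, A: False, Q: True, K: True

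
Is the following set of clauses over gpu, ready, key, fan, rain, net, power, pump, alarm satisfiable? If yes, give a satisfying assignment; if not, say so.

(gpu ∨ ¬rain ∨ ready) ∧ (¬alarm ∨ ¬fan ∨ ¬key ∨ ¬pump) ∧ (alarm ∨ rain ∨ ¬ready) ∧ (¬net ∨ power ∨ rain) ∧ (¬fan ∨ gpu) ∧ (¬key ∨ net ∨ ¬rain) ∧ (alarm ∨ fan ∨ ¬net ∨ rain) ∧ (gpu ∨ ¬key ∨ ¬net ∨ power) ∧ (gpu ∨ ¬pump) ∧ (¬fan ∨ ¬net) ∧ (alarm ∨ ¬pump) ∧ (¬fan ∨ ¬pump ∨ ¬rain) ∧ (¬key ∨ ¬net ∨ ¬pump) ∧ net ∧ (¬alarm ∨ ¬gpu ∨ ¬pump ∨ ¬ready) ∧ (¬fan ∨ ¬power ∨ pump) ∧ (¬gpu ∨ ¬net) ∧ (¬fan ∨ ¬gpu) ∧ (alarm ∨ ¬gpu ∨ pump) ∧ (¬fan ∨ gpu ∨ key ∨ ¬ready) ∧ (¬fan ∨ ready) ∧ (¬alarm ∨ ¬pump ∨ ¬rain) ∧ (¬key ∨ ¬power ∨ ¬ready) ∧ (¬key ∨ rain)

Unit clause (net) forces net = True.
In (¬gpu ∨ ¬net) only ¬gpu is left, so gpu = False.
In (¬fan ∨ gpu) only ¬fan is left, so fan = False.
In (gpu ∨ ¬pump) only ¬pump is left, so pump = False.
Set ready = False.
  then (gpu ∨ ¬rain ∨ ready) forces rain = False.
  then (¬net ∨ power ∨ rain) forces power = True.
  then (alarm ∨ fan ∨ ¬net ∨ rain) forces alarm = True.
  then (¬key ∨ rain) forces key = False.
All clauses satisfied.

gpu: False; ready: False; key: False; fan: False; rain: False; net: True; power: True; pump: False; alarm: True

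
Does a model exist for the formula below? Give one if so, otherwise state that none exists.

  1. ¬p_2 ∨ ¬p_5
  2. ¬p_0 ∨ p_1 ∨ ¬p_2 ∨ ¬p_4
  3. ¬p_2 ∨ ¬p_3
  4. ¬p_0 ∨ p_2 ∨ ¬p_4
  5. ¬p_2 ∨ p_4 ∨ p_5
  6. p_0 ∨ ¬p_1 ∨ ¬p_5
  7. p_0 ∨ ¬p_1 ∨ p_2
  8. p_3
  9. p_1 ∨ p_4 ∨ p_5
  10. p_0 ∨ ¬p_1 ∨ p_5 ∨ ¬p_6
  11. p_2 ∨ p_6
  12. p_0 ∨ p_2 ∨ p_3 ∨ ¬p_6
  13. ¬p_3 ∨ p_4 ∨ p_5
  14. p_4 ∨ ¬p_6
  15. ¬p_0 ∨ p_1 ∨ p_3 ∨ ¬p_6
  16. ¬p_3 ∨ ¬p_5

p_0: False, p_1: False, p_2: False, p_3: True, p_4: True, p_5: False, p_6: True

Unit clause (p_3) forces p_3 = True.
In (¬p_3 ∨ ¬p_5) only ¬p_5 is left, so p_5 = False.
In (¬p_2 ∨ ¬p_3) only ¬p_2 is left, so p_2 = False.
In (p_2 ∨ p_6) only p_6 is left, so p_6 = True.
In (¬p_3 ∨ p_4 ∨ p_5) only p_4 is left, so p_4 = True.
In (¬p_0 ∨ p_2 ∨ ¬p_4) only ¬p_0 is left, so p_0 = False.
In (p_0 ∨ ¬p_1 ∨ p_2) only ¬p_1 is left, so p_1 = False.
All clauses satisfied.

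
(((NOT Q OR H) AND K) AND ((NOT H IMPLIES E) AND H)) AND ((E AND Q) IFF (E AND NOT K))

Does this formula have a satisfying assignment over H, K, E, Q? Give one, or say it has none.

H = True, K = True, E = False, Q = True

  ((NOT Q OR H) AND K) AND ((NOT H IMPLIES E) AND H) = True
    (NOT Q OR H) AND K = True
      NOT Q OR H = True
        NOT Q = False
    (NOT H IMPLIES E) AND H = True
      NOT H IMPLIES E = True
        NOT H = False
  (E AND Q) IFF (E AND NOT K) = True
    E AND Q = False
    E AND NOT K = False
      NOT K = False
Both conjuncts True, so the formula holds.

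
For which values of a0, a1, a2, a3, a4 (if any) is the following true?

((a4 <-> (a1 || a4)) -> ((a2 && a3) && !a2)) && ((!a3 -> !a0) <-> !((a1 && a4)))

a0: True, a1: True, a2: True, a3: True, a4: False

  (a4 <-> (a1 || a4)) -> ((a2 && a3) && !a2) = True
    a4 <-> (a1 || a4) = False
      a1 || a4 = True
    (a2 && a3) && !a2 = False
      a2 && a3 = True
      !a2 = False
  (!a3 -> !a0) <-> !((a1 && a4)) = True
    !a3 -> !a0 = True
      !a3 = False
      !a0 = False
    !((a1 && a4)) = True
      a1 && a4 = False
Both conjuncts True, so the formula holds.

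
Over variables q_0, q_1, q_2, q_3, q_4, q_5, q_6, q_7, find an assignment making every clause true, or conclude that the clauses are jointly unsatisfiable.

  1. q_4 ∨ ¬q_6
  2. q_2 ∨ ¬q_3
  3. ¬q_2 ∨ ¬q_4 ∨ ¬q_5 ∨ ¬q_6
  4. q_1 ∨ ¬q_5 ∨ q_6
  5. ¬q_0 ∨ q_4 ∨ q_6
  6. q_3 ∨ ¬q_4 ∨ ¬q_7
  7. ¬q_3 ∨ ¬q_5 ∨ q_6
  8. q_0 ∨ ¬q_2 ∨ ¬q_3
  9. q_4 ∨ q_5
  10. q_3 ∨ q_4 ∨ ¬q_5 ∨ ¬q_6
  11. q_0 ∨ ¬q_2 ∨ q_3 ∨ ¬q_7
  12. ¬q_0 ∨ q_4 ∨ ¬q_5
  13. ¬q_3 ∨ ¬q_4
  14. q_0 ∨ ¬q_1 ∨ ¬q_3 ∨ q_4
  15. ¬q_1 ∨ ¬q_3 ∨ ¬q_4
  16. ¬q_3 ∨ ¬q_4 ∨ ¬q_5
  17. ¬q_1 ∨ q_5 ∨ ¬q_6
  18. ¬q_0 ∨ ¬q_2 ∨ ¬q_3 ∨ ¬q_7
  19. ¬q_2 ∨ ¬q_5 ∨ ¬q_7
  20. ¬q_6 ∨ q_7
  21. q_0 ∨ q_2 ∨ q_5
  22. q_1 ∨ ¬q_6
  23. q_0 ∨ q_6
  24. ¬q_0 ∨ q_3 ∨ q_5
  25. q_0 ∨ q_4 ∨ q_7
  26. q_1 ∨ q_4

q_0: True; q_1: True; q_2: False; q_3: False; q_4: True; q_5: True; q_6: False; q_7: False

Set q_0 = True.
Try q_1 = False:
  (q_1 ∨ ¬q_6) forces q_6 = False.
  (q_1 ∨ ¬q_5 ∨ q_6) forces q_5 = False.
  (¬q_0 ∨ q_4 ∨ q_6) forces q_4 = True.
  (¬q_3 ∨ ¬q_4) forces q_3 = False.
  clause (¬q_0 ∨ q_3 ∨ q_5) is falsified — backtrack.
So q_1 = True.
Set q_2 = False.
  then (q_2 ∨ ¬q_3) forces q_3 = False.
  then (¬q_0 ∨ q_3 ∨ q_5) forces q_5 = True.
  then (¬q_0 ∨ q_4 ∨ ¬q_5) forces q_4 = True.
  then (q_3 ∨ ¬q_4 ∨ ¬q_7) forces q_7 = False.
  then (¬q_6 ∨ q_7) forces q_6 = False.
All clauses satisfied.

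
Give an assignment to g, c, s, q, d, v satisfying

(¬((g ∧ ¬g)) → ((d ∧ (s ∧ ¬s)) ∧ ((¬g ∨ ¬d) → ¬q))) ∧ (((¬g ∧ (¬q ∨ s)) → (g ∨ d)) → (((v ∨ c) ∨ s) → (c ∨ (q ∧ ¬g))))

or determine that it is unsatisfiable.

The conjunct ¬((g ∧ ¬g)) → ((d ∧ (s ∧ ¬s)) ∧ ((¬g ∨ ¬d) → ¬q)) is unsatisfiable on its own:
  s = True: simplifies to g ∧ ¬g.
    g = True: the conjunct ¬g is False.
    g = False: the conjunct g is False.
  s = False: simplifies to g ∧ ¬g.
    g = True: the conjunct ¬g is False.
    g = False: the conjunct g is False.
So the whole conjunction is unsatisfiable.

The formula is unsatisfiable.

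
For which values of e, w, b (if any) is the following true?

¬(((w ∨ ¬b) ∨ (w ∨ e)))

e=F; w=F; b=T

  ¬(((w ∨ ¬b) ∨ (w ∨ e))) = True
    (w ∨ ¬b) ∨ (w ∨ e) = False
      w ∨ ¬b = False
        ¬b = False
      w ∨ e = False
The formula evaluates to True.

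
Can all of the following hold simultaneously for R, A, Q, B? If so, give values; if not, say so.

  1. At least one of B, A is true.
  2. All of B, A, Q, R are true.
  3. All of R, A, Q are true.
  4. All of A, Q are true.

R: True, A: True, Q: True, B: True

  (1) {B, A}: 2 true — at least one ✓
  (2) {B, A, Q, R}: all 4 true ✓
  (3) {R, A, Q}: all 3 true ✓
  (4) {A, Q}: all 2 true ✓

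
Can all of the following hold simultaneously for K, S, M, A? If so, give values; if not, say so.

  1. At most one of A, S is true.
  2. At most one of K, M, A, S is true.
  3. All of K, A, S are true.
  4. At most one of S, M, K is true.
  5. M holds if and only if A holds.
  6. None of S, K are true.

The formula is unsatisfiable.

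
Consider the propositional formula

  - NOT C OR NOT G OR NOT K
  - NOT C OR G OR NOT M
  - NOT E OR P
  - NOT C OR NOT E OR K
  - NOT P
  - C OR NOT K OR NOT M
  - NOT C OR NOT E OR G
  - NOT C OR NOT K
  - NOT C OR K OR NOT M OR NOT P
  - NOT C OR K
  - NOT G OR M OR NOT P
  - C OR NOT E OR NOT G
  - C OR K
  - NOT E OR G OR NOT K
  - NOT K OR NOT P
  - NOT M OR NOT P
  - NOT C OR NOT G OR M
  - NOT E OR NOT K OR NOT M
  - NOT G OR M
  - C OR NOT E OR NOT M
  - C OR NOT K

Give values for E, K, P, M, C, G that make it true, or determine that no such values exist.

Case K = True:
  (NOT P) forces P = False.
  (NOT E OR P) forces E = False.
  (NOT C OR NOT K) forces C = False.
  Clause (C OR NOT K) is falsified — contradiction.
Case K = False:
  (NOT P) forces P = False.
  (NOT E OR P) forces E = False.
  (NOT C OR K) forces C = False.
  Clause (C OR K) is falsified — contradiction.
Both cases fail, so the formula is unsatisfiable.

Unsatisfiable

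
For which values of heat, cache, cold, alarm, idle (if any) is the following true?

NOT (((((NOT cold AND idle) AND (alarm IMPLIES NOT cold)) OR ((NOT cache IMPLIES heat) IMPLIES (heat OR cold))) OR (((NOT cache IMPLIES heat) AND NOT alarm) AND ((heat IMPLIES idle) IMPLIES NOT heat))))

heat: False; cache: True; cold: False; alarm: True; idle: False

  NOT (((((NOT cold AND idle) AND (alarm IMPLIES NOT cold)) OR ((NOT cache IMPLIES heat) IMPLIES (heat OR cold))) OR (((NOT cache IMPLIES heat) AND NOT alarm) AND ((heat IMPLIES idle) IMPLIES NOT heat)))) = True
    (((NOT cold AND idle) AND (alarm IMPLIES NOT cold)) OR ((NOT cache IMPLIES heat) IMPLIES (heat OR cold))) OR (((NOT cache IMPLIES heat) AND NOT alarm) AND ((heat IMPLIES idle) IMPLIES NOT heat)) = False
      ((NOT cold AND idle) AND (alarm IMPLIES NOT cold)) OR ((NOT cache IMPLIES heat) IMPLIES (heat OR cold)) = False
        (NOT cold AND idle) AND (alarm IMPLIES NOT cold) = False
          NOT cold AND idle = False
            NOT cold = True
          alarm IMPLIES NOT cold = True
            NOT cold = True
        (NOT cache IMPLIES heat) IMPLIES (heat OR cold) = False
          NOT cache IMPLIES heat = True
            NOT cache = False
          heat OR cold = False
      ((NOT cache IMPLIES heat) AND NOT alarm) AND ((heat IMPLIES idle) IMPLIES NOT heat) = False
        (NOT cache IMPLIES heat) AND NOT alarm = False
          NOT cache IMPLIES heat = True
            NOT cache = False
          NOT alarm = False
        (heat IMPLIES idle) IMPLIES NOT heat = True
          heat IMPLIES idle = True
          NOT heat = True
The formula evaluates to True.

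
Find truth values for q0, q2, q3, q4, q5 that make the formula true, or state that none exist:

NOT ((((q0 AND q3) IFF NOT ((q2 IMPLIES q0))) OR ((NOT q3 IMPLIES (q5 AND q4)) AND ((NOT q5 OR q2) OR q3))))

q0=F; q2=T; q3=F; q4=F; q5=F

  NOT ((((q0 AND q3) IFF NOT ((q2 IMPLIES q0))) OR ((NOT q3 IMPLIES (q5 AND q4)) AND ((NOT q5 OR q2) OR q3)))) = True
    ((q0 AND q3) IFF NOT ((q2 IMPLIES q0))) OR ((NOT q3 IMPLIES (q5 AND q4)) AND ((NOT q5 OR q2) OR q3)) = False
      (q0 AND q3) IFF NOT ((q2 IMPLIES q0)) = False
        q0 AND q3 = False
        NOT ((q2 IMPLIES q0)) = True
          q2 IMPLIES q0 = False
      (NOT q3 IMPLIES (q5 AND q4)) AND ((NOT q5 OR q2) OR q3) = False
        NOT q3 IMPLIES (q5 AND q4) = False
          NOT q3 = True
          q5 AND q4 = False
        (NOT q5 OR q2) OR q3 = True
          NOT q5 OR q2 = True
            NOT q5 = True
The formula evaluates to True.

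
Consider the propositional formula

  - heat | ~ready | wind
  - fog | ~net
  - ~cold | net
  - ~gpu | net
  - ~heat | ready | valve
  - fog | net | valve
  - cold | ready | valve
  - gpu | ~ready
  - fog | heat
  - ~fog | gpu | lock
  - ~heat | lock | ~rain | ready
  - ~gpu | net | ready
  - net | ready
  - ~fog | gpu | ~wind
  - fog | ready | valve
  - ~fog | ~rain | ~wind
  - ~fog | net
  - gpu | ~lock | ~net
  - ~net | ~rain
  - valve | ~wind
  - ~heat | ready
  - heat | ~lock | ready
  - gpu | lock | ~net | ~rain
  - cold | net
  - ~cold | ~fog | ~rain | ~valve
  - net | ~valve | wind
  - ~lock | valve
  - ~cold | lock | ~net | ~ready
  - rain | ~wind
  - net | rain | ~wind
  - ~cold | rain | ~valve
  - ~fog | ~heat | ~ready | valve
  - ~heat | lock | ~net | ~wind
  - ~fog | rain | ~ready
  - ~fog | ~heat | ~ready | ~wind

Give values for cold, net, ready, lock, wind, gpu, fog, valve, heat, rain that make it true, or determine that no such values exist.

cold=T, net=T, ready=F, lock=F, wind=F, gpu=T, fog=T, valve=F, heat=F, rain=F

Set cold = True.
  then (~cold | net) forces net = True.
  then (~net | ~rain) forces rain = False.
  then (rain | ~wind) forces wind = False.
  then (~cold | rain | ~valve) forces valve = False.
  then (fog | ~net) forces fog = True.
  then (~lock | valve) forces lock = False.
  then (~cold | lock | ~net | ~ready) forces ready = False.
  then (~heat | ready | valve) forces heat = False.
  then (~fog | gpu | lock) forces gpu = True.
All clauses satisfied.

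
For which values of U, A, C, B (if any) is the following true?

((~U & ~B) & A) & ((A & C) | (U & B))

U: False, A: True, C: True, B: False

  (~U & ~B) & A = True
    ~U & ~B = True
      ~U = True
      ~B = True
  (A & C) | (U & B) = True
    A & C = True
    U & B = False
Both conjuncts True, so the formula holds.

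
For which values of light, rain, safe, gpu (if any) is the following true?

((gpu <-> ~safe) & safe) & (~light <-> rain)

light = True, rain = False, safe = True, gpu = False

  (gpu <-> ~safe) & safe = True
    gpu <-> ~safe = True
      ~safe = False
  ~light <-> rain = True
    ~light = False
Both conjuncts True, so the formula holds.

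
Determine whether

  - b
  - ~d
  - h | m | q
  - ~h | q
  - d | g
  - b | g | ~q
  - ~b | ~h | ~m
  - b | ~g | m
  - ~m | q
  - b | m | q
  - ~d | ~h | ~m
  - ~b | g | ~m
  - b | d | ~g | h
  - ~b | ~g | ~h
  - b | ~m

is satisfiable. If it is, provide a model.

g = True, b = True, h = False, q = True, m = True, d = False

Unit clause (b) forces b = True.
Unit clause (~d) forces d = False.
In (d | g) only g is left, so g = True.
In (~b | ~g | ~h) only ~h is left, so h = False.
Try q = False:
  (h | m | q) forces m = True.
  clause (~m | q) is falsified — backtrack.
So q = True.
Set m = True.
All clauses satisfied.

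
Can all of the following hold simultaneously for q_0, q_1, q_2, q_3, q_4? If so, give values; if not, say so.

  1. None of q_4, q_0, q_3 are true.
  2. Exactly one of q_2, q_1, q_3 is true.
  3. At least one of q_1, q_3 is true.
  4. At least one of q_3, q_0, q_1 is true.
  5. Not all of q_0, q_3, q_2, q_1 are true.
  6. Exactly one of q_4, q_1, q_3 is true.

q_0=F, q_1=T, q_2=F, q_3=F, q_4=F

  (1) {q_4, q_0, q_3}: 0 true — none ✓
  (2) {q_2, q_1, q_3}: 1 true — exactly one ✓
  (3) {q_1, q_3}: 1 true — at least one ✓
  (4) {q_3, q_0, q_1}: 1 true — at least one ✓
  (5) {q_0, q_3, q_2, q_1}: 1/4 true — not all ✓
  (6) {q_4, q_1, q_3}: 1 true — exactly one ✓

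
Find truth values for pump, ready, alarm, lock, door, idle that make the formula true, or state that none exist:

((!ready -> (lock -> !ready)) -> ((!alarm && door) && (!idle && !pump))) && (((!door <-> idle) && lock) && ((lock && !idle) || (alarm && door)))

pump: False; ready: True; alarm: False; lock: True; door: True; idle: False

  (!ready -> (lock -> !ready)) -> ((!alarm && door) && (!idle && !pump)) = True
    !ready -> (lock -> !ready) = True
      !ready = False
      lock -> !ready = False
        !ready = False
    (!alarm && door) && (!idle && !pump) = True
      !alarm && door = True
        !alarm = True
      !idle && !pump = True
        !idle = True
        !pump = True
  ((!door <-> idle) && lock) && ((lock && !idle) || (alarm && door)) = True
    (!door <-> idle) && lock = True
      !door <-> idle = True
        !door = False
    (lock && !idle) || (alarm && door) = True
      lock && !idle = True
        !idle = True
      alarm && door = False
Both conjuncts True, so the formula holds.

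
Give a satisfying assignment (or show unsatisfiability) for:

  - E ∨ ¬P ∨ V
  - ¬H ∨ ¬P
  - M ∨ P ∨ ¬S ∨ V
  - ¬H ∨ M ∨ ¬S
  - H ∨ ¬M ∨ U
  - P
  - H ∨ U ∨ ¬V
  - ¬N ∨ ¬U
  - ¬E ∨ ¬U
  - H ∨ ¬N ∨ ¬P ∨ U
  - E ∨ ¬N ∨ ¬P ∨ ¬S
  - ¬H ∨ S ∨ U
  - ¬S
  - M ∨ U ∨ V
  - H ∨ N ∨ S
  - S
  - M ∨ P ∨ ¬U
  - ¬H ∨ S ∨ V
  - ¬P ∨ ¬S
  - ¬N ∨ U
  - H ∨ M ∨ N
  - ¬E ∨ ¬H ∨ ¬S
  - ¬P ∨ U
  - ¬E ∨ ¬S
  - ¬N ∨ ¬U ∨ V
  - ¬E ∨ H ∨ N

Case S = True:
  Clause (¬S) is falsified — contradiction.
Case S = False:
  Clause (S) is falsified — contradiction.
Both cases fail, so the formula is unsatisfiable.

The formula is unsatisfiable.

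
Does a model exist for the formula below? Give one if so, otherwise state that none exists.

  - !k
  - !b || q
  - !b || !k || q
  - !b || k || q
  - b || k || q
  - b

Unit clause (!k) forces k = False.
Unit clause (b) forces b = True.
In (!b || q) only q is left, so q = True.
Check each clause:
  (!k): !k holds.
  (!b || q): q holds.
  (!b || !k || q): !k holds.
  (!b || k || q): q holds.
  (b || k || q): b holds.
  (b): b holds.
All clauses satisfied.

k = False; b = True; q = True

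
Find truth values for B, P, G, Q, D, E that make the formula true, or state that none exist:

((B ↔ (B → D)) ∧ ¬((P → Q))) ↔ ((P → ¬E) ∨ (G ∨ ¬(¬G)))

B = True, P = True, G = False, Q = False, D = True, E = False

  ((B ↔ (B → D)) ∧ ¬((P → Q))) ↔ ((P → ¬E) ∨ (G ∨ ¬(¬G))) = True
    (B ↔ (B → D)) ∧ ¬((P → Q)) = True
      B ↔ (B → D) = True
        B → D = True
      ¬((P → Q)) = True
        P → Q = False
    (P → ¬E) ∨ (G ∨ ¬(¬G)) = True
      P → ¬E = True
        ¬E = True
      G ∨ ¬(¬G) = False
        ¬(¬G) = False
          ¬G = True
The formula evaluates to True.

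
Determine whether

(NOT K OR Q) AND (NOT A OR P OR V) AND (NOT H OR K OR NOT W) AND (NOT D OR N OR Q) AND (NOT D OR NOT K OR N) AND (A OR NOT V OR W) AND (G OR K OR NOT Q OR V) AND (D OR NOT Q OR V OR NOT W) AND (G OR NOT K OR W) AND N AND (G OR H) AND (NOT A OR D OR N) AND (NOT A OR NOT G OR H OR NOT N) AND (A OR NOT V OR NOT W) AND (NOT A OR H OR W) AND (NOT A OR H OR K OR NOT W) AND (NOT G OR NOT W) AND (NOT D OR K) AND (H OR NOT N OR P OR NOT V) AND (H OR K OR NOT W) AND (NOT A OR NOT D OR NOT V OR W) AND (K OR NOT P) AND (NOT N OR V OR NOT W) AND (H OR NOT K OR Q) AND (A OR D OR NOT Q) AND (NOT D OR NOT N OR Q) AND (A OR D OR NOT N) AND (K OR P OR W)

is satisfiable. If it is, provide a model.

Unit clause (N) forces N = True.
Set A = True.
Set D = False.
Try H = False:
  (G OR H) forces G = True.
  clause (NOT A OR NOT G OR H OR NOT N) is falsified — backtrack.
So H = True.
Set V = True.
Try Q = False:
  (NOT K OR Q) forces K = False.
  (NOT H OR K OR NOT W) forces W = False.
  (K OR NOT P) forces P = False.
  clause (K OR P OR W) is falsified — backtrack.
So Q = True.
Set P = False.
Set W = False.
  then (K OR P OR W) forces K = True.
  then (G OR NOT K OR W) forces G = True.
All clauses satisfied.

N = True, A = True, D = False, H = True, V = True, Q = True, P = False, W = False, K = True, G = True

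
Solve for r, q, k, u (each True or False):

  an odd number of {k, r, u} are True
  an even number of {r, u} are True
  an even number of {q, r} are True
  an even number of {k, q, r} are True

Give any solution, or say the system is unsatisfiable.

Adding constraints 1, 2, 3, 4 mod 2: every variable appears an even number of times on the left, so the left side is 0.
But the right sides sum to 1 (mod 2). 0 ≠ 1 — the system is inconsistent.

No satisfying assignment exists.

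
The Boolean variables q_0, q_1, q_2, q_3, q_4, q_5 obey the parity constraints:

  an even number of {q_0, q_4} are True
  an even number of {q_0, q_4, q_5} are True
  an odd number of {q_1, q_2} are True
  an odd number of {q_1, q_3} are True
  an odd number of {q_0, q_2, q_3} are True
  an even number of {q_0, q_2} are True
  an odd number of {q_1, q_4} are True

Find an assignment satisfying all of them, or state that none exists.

q_0=T, q_1=F, q_2=T, q_3=T, q_4=T, q_5=F

{q_0, q_4}: 2 true → even ✓
{q_0, q_4, q_5}: 2 true → even ✓
{q_1, q_2}: 1 true → odd ✓
{q_1, q_3}: 1 true → odd ✓
{q_0, q_2, q_3}: 3 true → odd ✓
{q_0, q_2}: 2 true → even ✓
{q_1, q_4}: 1 true → odd ✓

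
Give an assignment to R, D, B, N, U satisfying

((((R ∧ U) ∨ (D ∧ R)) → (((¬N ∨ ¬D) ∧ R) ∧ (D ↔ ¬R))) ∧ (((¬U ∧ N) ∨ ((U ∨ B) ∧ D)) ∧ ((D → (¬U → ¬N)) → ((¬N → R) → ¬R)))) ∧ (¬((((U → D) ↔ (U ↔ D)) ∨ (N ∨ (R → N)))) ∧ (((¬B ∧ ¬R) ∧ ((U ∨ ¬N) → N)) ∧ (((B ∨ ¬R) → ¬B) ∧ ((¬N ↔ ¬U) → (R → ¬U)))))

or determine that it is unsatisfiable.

Case R = True: the conjunct ¬R is False.
Case R = False: the conjunct ¬((((U → D) ↔ (U ↔ D)) ∨ (N ∨ (R → N)))) becomes ¬((((U → D) ↔ (U ↔ D)) ∨ True)) = False.
Both cases fail — unsatisfiable.

The formula is unsatisfiable.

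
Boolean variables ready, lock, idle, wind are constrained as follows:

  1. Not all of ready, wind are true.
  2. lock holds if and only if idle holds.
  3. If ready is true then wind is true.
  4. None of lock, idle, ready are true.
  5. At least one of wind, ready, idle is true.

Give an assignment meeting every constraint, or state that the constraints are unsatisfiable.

ready=F; lock=F; idle=F; wind=T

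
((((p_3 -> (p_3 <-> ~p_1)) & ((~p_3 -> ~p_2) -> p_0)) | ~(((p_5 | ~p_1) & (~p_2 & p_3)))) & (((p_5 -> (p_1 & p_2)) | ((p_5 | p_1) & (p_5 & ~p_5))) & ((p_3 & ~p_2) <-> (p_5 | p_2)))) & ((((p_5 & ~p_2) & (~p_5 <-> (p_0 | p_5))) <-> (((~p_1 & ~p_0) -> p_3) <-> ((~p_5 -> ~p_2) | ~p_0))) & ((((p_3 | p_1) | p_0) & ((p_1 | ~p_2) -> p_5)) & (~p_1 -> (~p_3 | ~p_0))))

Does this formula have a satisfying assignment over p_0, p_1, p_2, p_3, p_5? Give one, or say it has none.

Unsatisfiable

Case p_2 = True: the conjunct (p_3 & ~p_2) <-> (p_5 | p_2) becomes (p_3 & False) <-> (p_5 | True) = False.
Case p_2 = False: the formula simplifies to ((((p_3 -> (p_3 <-> ~p_1)) & p_0) | ~(((p_5 | ~p_1) & p_3))) & ((~p_5 | ((p_5 | p_1) & (p_5 & ~p_5))) & (p_3 <-> p_5))) & (((p_5 & (~p_5 <-> (p_0 | p_5))) <-> ((~p_1 & ~p_0) -> p_3)) & ((((p_3 | p_1) | p_0) & p_5) & (~p_1 -> (~p_3 | ~p_0)))).
  p_5 = True: the conjunct ~p_5 | ((p_5 | p_1) & (p_5 & ~p_5)) becomes ~True | (True & False) = False.
  p_5 = False: the conjunct p_5 is False.
Both cases fail — unsatisfiable.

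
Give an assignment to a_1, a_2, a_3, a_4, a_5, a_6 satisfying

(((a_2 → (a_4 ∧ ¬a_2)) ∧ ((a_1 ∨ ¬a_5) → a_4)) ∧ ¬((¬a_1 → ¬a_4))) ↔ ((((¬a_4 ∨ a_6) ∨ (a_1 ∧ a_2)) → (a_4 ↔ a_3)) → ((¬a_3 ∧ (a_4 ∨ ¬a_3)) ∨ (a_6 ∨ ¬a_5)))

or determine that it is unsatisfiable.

a_1 = False, a_2 = True, a_3 = True, a_4 = True, a_5 = True, a_6 = False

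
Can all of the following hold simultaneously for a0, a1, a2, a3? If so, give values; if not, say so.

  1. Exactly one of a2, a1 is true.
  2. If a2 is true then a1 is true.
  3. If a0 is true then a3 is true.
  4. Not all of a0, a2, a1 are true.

a0 = False; a1 = True; a2 = False; a3 = False

  (1) {a2, a1}: 1 true — exactly one ✓
  (2) a2=F ⇒ a1: vacuous ✓
  (3) a0=F ⇒ a3: vacuous ✓
  (4) {a0, a2, a1}: 1/3 true — not all ✓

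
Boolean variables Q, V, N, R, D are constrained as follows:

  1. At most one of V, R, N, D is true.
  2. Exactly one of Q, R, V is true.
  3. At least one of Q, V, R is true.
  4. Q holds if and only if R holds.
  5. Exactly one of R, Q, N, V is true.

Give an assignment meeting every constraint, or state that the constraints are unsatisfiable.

Q = False; V = True; N = False; R = False; D = False

  (1) {V, R, N, D}: 1 true — at most one ✓
  (2) {Q, R, V}: 1 true — exactly one ✓
  (3) {Q, V, R}: 1 true — at least one ✓
  (4) Q=F, R=F — same ✓
  (5) {R, Q, N, V}: 1 true — exactly one ✓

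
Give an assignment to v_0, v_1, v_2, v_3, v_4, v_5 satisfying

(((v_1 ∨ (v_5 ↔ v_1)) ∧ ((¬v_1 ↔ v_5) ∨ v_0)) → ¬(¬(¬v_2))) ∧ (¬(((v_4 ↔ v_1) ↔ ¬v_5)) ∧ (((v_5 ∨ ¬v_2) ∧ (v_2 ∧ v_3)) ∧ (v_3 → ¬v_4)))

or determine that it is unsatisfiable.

v_0: False; v_1: False; v_2: True; v_3: True; v_4: False; v_5: True

  ((v_1 ∨ (v_5 ↔ v_1)) ∧ ((¬v_1 ↔ v_5) ∨ v_0)) → ¬(¬(¬v_2)) = True
    (v_1 ∨ (v_5 ↔ v_1)) ∧ ((¬v_1 ↔ v_5) ∨ v_0) = False
      v_1 ∨ (v_5 ↔ v_1) = False
        v_5 ↔ v_1 = False
      (¬v_1 ↔ v_5) ∨ v_0 = True
        ¬v_1 ↔ v_5 = True
          ¬v_1 = True
    ¬(¬(¬v_2)) = False
      ¬(¬v_2) = True
        ¬v_2 = False
  ¬(((v_4 ↔ v_1) ↔ ¬v_5)) ∧ (((v_5 ∨ ¬v_2) ∧ (v_2 ∧ v_3)) ∧ (v_3 → ¬v_4)) = True
    ¬(((v_4 ↔ v_1) ↔ ¬v_5)) = True
      (v_4 ↔ v_1) ↔ ¬v_5 = False
        v_4 ↔ v_1 = True
        ¬v_5 = False
    ((v_5 ∨ ¬v_2) ∧ (v_2 ∧ v_3)) ∧ (v_3 → ¬v_4) = True
      (v_5 ∨ ¬v_2) ∧ (v_2 ∧ v_3) = True
        v_5 ∨ ¬v_2 = True
          ¬v_2 = False
        v_2 ∧ v_3 = True
      v_3 → ¬v_4 = True
        ¬v_4 = True
Both conjuncts True, so the formula holds.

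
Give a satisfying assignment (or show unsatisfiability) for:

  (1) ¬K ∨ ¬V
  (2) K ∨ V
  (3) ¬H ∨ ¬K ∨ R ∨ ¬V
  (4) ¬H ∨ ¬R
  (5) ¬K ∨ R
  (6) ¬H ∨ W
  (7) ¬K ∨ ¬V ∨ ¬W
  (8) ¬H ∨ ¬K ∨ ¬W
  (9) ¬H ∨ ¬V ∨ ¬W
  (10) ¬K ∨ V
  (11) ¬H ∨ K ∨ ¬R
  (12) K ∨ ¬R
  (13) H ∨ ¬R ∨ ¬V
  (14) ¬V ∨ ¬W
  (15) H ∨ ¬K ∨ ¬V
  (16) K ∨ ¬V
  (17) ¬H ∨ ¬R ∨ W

Case V = True:
  (¬K ∨ ¬V) forces K = False.
  Clause (K ∨ ¬V) is falsified — contradiction.
Case V = False:
  (K ∨ V) forces K = True.
  Clause (¬K ∨ V) is falsified — contradiction.
Both cases fail, so the formula is unsatisfiable.

Unsatisfiable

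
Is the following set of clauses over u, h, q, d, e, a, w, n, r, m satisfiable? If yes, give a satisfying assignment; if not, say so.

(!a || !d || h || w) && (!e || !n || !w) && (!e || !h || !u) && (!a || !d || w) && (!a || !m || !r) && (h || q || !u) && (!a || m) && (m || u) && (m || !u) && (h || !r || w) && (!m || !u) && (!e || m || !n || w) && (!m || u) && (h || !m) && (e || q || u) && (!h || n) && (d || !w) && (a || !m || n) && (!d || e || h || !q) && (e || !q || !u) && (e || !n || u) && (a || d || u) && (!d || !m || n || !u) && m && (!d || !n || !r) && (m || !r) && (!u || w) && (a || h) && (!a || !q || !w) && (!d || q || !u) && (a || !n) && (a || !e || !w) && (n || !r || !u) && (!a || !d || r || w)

Case m = True:
  (!m || !u) forces u = False.
  Clause (!m || u) is falsified — contradiction.
Case m = False:
  Clause (m) is falsified — contradiction.
Both cases fail, so the formula is unsatisfiable.

UNSATISFIABLE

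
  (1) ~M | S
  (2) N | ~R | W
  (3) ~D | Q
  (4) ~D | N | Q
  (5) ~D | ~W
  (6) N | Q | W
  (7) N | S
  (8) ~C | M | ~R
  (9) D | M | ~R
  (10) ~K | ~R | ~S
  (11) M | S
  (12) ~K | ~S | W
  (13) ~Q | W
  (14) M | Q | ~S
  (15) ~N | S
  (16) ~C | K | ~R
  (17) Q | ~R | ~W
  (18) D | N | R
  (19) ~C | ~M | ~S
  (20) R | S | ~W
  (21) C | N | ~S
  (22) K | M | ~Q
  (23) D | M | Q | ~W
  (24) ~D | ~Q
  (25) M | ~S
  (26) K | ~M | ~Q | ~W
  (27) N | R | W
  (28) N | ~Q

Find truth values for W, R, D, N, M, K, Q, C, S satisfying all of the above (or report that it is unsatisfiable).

Set W = True.
  then (~D | ~W) forces D = False.
Set R = False.
  then (D | N | R) forces N = True.
  then (R | S | ~W) forces S = True.
  then (M | ~S) forces M = True.
  then (~C | ~M | ~S) forces C = False.
Set K = True.
Set Q = True.
All clauses satisfied.

W = True, R = False, D = False, N = True, M = True, K = True, Q = True, C = False, S = True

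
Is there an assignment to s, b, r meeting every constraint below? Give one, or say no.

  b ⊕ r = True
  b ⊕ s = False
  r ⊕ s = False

Adding constraints 1, 2, 3 mod 2: every variable appears an even number of times on the left, so the left side is 0.
But the right sides sum to 1 (mod 2). 0 ≠ 1 — the system is inconsistent.

UNSATISFIABLE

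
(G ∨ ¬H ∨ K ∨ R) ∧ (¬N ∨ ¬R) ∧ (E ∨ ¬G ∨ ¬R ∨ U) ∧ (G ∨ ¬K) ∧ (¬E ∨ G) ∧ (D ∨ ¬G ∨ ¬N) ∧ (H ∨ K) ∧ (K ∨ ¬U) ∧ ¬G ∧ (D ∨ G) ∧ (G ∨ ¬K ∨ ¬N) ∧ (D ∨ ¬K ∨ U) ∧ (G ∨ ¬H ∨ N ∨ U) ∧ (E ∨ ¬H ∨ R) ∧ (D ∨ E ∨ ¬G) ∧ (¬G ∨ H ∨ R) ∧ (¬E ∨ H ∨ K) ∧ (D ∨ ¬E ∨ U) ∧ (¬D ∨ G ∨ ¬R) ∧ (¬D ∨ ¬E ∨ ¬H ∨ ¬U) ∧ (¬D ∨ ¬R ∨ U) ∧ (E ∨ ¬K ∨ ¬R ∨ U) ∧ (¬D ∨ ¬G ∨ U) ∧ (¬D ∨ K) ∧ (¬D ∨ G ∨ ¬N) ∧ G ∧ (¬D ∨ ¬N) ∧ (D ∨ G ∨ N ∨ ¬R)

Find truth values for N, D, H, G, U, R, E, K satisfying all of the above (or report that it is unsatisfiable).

The formula is unsatisfiable.

Case G = True:
  Clause (¬G) is falsified — contradiction.
Case G = False:
  Clause (G) is falsified — contradiction.
Both cases fail, so the formula is unsatisfiable.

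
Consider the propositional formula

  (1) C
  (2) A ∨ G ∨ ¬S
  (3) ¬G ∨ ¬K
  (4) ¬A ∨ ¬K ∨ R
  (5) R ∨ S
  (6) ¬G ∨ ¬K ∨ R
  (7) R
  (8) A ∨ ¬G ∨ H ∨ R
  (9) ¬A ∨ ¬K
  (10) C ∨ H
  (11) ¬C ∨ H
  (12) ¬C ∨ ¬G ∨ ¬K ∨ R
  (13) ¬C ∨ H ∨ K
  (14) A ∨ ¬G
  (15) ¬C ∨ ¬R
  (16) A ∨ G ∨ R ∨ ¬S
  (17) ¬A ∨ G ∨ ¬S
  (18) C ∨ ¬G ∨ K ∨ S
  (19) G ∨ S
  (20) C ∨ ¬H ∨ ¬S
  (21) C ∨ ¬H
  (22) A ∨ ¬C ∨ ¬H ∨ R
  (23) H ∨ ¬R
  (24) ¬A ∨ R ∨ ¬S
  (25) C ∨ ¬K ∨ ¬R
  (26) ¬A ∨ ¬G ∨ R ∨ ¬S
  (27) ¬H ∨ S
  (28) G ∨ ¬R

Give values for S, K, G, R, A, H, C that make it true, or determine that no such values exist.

Case R = True:
  (C) forces C = True.
  Clause (¬C ∨ ¬R) is falsified — contradiction.
Case R = False:
  Clause (R) is falsified — contradiction.
Both cases fail, so the formula is unsatisfiable.

The formula is unsatisfiable.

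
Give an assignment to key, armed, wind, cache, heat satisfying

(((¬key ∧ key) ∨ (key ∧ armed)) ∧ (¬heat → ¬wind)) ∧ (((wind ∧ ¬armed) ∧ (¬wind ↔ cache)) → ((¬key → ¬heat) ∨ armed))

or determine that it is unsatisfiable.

key = True, armed = True, wind = False, cache = True, heat = True

  ((¬key ∧ key) ∨ (key ∧ armed)) ∧ (¬heat → ¬wind) = True
    (¬key ∧ key) ∨ (key ∧ armed) = True
      ¬key ∧ key = False
        ¬key = False
      key ∧ armed = True
    ¬heat → ¬wind = True
      ¬heat = False
      ¬wind = True
  ((wind ∧ ¬armed) ∧ (¬wind ↔ cache)) → ((¬key → ¬heat) ∨ armed) = True
    (wind ∧ ¬armed) ∧ (¬wind ↔ cache) = False
      wind ∧ ¬armed = False
        ¬armed = False
      ¬wind ↔ cache = True
        ¬wind = True
    (¬key → ¬heat) ∨ armed = True
      ¬key → ¬heat = True
        ¬key = False
        ¬heat = False
Both conjuncts True, so the formula holds.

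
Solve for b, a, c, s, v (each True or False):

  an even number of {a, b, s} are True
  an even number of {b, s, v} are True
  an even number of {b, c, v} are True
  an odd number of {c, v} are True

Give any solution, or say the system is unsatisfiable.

b: True, a: False, c: True, s: True, v: False

{a, b, s}: 2 true → even ✓
{b, s, v}: 2 true → even ✓
{b, c, v}: 2 true → even ✓
{c, v}: 1 true → odd ✓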